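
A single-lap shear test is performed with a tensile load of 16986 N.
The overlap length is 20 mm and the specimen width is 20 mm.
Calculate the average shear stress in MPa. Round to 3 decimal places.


Shear stress = F / (overlap * width)
= 16986 / (20 * 20)
= 16986 / 400
= 42.465 MPa

42.465


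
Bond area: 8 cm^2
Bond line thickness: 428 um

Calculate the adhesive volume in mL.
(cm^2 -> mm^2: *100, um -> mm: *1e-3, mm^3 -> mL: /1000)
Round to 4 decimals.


V = 8*100 * 428*1e-3 / 1000
= 0.3424 mL

0.3424


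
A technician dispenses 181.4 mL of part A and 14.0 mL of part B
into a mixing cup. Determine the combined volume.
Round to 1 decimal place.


Combined volume = 181.4 + 14.0
= 195.4 mL

195.4


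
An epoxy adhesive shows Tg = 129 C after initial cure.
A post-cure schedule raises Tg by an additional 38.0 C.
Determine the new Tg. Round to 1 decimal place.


New Tg = 129 + 38.0
= 167.0 C

167.0


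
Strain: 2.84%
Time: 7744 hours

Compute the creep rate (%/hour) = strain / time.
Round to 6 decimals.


Creep rate = 2.84 / 7744
= 0.000367 %/h

0.000367


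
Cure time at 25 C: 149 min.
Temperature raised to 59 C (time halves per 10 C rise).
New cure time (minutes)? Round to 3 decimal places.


Acceleration factor = 2^(34/10) = 10.5561
New time = 149 / 10.5561 = 14.115 min

14.115


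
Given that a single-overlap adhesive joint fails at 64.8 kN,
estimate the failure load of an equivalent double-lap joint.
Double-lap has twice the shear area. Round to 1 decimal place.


Double-lap factor = 2
Expected load = 64.8 * 2 = 129.6 kN

129.6


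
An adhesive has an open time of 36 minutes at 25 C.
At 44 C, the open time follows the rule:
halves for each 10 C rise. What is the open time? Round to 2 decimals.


Factor = 2^((44-25)/10) = 3.7321
Open time = 36 / 3.7321 = 9.65 min

9.65


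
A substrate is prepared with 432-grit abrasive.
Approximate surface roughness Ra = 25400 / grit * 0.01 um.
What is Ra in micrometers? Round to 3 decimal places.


Ra = 25400 / 432 * 0.01 = 0.588 um

0.588


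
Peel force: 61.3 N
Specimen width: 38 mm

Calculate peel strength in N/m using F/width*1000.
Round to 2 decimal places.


Peel strength = 61.3 / 38 * 1000 = 1613.16 N/m

1613.16


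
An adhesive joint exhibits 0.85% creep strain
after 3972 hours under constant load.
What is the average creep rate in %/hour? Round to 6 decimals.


Creep rate = strain / time
= 0.85 / 3972
= 0.000214 %/h

0.000214


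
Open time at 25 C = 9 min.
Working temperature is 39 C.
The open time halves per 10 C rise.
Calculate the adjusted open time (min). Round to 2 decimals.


factor = 2^((39 - 25) / 10) = 2.6390
ot = 9 / 2.6390 = 3.41 min

3.41


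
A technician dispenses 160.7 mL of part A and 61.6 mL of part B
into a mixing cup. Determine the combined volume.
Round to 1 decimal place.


Combined volume = 160.7 + 61.6
= 222.3 mL

222.3


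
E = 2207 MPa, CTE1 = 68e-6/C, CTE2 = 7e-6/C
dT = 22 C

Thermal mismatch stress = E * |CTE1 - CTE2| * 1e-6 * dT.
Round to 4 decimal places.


= 2207 * 61e-6 * 22
= 2.9618 MPa

2.9618


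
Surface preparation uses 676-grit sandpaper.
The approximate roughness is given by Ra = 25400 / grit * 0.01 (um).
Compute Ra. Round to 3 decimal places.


Ra = 25400 / 676 * 0.01
= 254 / 676
= 0.376 um

0.376


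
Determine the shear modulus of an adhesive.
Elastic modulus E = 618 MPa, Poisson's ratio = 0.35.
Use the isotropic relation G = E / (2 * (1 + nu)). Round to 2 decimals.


G = 618 / (2*(1+0.35)) = 618 / 2.70
= 228.89 MPa

228.89


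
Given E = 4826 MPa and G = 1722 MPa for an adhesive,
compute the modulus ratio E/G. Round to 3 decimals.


E/G ratio = 4826 / 1722 = 2.803

2.803


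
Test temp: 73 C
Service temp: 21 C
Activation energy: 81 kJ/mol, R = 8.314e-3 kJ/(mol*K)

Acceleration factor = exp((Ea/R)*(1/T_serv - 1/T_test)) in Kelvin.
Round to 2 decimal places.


AF = exp((81/0.008314)*(1/294.15 - 1/346.15))
= 144.84

144.84


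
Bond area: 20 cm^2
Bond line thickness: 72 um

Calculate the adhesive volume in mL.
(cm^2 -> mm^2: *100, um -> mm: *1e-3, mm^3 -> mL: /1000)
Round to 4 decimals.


V = 20*100 * 72*1e-3 / 1000
= 0.1440 mL

0.1440


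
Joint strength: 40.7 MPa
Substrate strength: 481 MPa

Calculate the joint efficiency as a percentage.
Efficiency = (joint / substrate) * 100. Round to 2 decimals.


Efficiency = (40.7 / 481) * 100 = 8.46%

8.46


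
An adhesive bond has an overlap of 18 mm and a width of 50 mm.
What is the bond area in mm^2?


Bond area = overlap * width
= 18 * 50
= 900 mm^2

900


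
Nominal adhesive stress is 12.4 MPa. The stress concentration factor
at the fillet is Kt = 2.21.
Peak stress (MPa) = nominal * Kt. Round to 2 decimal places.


Peak = 12.4 * 2.21 = 27.40 MPa

27.40


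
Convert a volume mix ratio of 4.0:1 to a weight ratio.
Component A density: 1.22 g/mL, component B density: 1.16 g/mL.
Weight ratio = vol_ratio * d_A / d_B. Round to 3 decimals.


= 4.0 * 1.22 / 1.16 = 4.207

4.207


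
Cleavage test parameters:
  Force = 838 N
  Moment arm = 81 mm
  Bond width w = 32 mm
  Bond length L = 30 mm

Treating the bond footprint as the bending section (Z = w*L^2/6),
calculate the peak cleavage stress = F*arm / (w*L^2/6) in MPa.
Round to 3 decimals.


M = 838 * 81 = 67878 N*mm
Z = 32 * 30^2 / 6 = 28800 / 6 mm^3
sigma = M / Z = 6 * 67878 / 28800 = 407268 / 28800
= 14.141 MPa

14.141


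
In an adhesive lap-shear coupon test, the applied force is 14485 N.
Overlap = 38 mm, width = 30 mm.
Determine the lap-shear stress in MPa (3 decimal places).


stress = F / (overlap * width)
= 14485 / (38 * 30)
= 12.706 MPa

12.706


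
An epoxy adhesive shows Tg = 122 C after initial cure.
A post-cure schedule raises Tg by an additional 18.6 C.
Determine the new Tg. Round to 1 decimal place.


New Tg = 122 + 18.6
= 140.6 C

140.6


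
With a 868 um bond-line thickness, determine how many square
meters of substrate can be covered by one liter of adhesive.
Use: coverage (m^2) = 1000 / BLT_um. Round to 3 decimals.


Coverage = 1000 / 868 = 1.152 m^2

1.152


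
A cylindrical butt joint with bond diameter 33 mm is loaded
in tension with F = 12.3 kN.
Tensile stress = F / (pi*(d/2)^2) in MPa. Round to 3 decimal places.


Area = pi * (33/2)^2 = 855.2986 mm^2
Stress = 12.3*1000 / 855.2986
= 14.381 MPa

14.381


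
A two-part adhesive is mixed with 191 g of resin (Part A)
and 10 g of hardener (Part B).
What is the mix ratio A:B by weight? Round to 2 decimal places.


Mix ratio = mass_A / mass_B
= 191 / 10
= 19.10

19.10


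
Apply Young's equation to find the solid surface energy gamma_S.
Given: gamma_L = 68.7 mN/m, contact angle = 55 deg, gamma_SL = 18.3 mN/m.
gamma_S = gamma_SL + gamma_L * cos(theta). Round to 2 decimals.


theta_rad = 55 * pi/180 = 0.959931
gamma_S = 18.3 + 68.7 * cos(0.959931)
= 57.70 mN/m

57.70


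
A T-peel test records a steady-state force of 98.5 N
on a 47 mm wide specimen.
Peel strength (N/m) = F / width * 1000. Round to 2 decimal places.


Peel strength = 98.5 / 47 * 1000
= 2095.74 N/m

2095.74


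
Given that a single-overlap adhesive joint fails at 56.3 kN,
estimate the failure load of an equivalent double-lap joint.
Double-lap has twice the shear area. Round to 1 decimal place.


Double-lap factor = 2
Expected load = 56.3 * 2 = 112.6 kN

112.6


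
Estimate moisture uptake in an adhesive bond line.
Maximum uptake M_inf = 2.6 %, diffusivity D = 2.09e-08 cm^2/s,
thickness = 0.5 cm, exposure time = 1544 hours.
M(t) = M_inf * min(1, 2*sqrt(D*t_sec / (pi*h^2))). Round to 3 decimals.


Convert time: 1544 h = 5558400 s
ratio = min(1, 2*sqrt(2.09e-08*5558400/(pi*0.5^2)))
= 0.769189
M(t) = 2.6 * 0.769189 = 2.000%

2.000


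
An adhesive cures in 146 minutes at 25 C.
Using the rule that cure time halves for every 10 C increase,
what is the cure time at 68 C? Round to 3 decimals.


Factor = 2^((68 - 25) / 10) = 19.6983
Cure time = 146 / 19.6983
= 7.412 minutes

7.412


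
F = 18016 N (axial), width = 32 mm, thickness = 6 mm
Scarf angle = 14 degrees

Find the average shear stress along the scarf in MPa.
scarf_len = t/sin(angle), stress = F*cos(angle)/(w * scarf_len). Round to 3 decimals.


scarf_len = 6/sin(14 deg) = 24.8014
cos(14 deg) = 0.970296
stress = 18016*0.970296/(32*24.8014) = 22.026 MPa

22.026


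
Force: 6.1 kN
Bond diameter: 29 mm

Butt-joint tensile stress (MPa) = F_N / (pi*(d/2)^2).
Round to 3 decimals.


F_N = 6.1 * 1000 = 6100.0 N
A = pi*(14.5)^2 = 660.5199 mm^2
stress = 6100.0 / 660.5199 = 9.235 MPa

9.235


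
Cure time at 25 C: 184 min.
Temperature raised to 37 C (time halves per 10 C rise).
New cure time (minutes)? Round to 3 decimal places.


Acceleration factor = 2^(12/10) = 2.2974
New time = 184 / 2.2974 = 80.091 min

80.091


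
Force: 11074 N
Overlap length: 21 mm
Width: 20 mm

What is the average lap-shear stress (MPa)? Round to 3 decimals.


Average shear stress = F / (overlap * width)
= 11074 / (21 * 20)
= 26.367 MPa

26.367


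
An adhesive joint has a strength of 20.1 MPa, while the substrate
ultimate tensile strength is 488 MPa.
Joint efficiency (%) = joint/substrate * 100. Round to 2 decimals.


Efficiency = 20.1 / 488 * 100
= 4.12%

4.12


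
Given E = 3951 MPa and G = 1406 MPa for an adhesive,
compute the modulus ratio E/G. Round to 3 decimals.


E/G ratio = 3951 / 1406 = 2.810

2.810


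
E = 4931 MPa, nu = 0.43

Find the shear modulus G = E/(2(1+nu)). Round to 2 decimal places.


G = 4931 / (2 * 1.43)
= 1724.13 MPa

1724.13


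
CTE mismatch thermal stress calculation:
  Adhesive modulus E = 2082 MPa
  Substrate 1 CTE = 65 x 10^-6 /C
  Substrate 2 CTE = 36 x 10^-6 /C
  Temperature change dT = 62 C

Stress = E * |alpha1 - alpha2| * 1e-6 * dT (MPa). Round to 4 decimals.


delta_alpha = |65 - 36| = 29 x 10^-6/C
Stress = 2082 * 29e-6 * 62
= 3.7434 MPa

3.7434


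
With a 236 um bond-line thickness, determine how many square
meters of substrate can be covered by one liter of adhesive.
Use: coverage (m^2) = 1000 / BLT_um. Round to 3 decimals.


Coverage = 1000 / 236 = 4.237 m^2

4.237


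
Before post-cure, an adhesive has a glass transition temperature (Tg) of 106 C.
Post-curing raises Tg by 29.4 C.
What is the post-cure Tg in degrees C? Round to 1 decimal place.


Tg_post = Tg_base + delta_Tg
= 106 + 29.4
= 135.4 C

135.4


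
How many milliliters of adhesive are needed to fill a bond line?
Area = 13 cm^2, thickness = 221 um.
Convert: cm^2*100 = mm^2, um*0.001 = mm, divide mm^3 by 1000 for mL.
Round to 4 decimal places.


= (13 * 100) * (221 * 0.001) / 1000
= 0.2873 mL

0.2873


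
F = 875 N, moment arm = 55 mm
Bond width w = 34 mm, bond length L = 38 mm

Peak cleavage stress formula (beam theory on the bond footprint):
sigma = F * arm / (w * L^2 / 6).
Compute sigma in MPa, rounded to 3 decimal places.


sigma = (875 * 55) / (34 * 1444 / 6)
= 48125 * 6 / 49096
= 288750 / 49096
= 5.881 MPa

5.881


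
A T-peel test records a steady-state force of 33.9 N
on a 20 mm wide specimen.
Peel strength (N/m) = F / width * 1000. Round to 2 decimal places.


Peel strength = 33.9 / 20 * 1000
= 1695.00 N/m

1695.00


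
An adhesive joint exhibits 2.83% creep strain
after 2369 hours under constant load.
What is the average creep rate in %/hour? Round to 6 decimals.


Creep rate = strain / time
= 2.83 / 2369
= 0.001195 %/h

0.001195


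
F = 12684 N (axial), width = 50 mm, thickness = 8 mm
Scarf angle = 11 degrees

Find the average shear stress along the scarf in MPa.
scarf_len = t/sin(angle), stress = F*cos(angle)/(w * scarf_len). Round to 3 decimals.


scarf_len = 8/sin(11 deg) = 41.9267
cos(11 deg) = 0.981627
stress = 12684*0.981627/(50*41.9267) = 5.939 MPa

5.939


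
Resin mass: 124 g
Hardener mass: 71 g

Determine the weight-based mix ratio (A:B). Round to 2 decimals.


Ratio = 124 / 71 = 1.75

1.75


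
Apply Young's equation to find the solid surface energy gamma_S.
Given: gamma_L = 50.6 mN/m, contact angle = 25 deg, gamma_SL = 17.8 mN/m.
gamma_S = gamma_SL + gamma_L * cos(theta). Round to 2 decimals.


theta_rad = 25 * pi/180 = 0.436332
gamma_S = 17.8 + 50.6 * cos(0.436332)
= 63.66 mN/m

63.66


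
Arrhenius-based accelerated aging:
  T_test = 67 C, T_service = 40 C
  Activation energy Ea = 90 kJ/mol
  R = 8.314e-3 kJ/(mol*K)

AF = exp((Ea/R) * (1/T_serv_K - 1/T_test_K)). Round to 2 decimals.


T_test_K = 340.15, T_serv_K = 313.15
AF = exp((90/8.314e-3) * (1/313.15 - 1/340.15))
= 15.55

15.55


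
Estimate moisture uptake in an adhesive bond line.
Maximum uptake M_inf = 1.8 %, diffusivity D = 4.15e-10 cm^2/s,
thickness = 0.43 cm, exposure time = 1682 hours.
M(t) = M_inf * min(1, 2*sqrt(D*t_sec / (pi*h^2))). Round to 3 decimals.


Convert time: 1682 h = 6055200 s
ratio = min(1, 2*sqrt(4.15e-10*6055200/(pi*0.43^2)))
= 0.131545
M(t) = 1.8 * 0.131545 = 0.237%

0.237


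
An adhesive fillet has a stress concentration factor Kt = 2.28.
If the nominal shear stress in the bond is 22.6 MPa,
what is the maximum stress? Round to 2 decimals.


Max stress = 22.6 * 2.28 = 51.53 MPa

51.53


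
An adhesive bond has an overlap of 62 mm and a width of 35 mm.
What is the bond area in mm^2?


Bond area = overlap * width
= 62 * 35
= 2170 mm^2

2170


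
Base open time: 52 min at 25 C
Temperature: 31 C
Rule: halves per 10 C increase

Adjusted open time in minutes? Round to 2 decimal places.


Acceleration = 2^((31-25)/10) = 1.5157
Open time = 52 / 1.5157 = 34.31 min

34.31


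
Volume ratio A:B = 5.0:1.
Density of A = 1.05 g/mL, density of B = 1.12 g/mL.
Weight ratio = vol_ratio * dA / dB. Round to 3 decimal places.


Wt ratio = 5.0 * 1.05 / 1.12
= 4.688

4.688


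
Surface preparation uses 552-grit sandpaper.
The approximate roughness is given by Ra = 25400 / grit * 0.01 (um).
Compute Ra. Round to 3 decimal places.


Ra = 25400 / 552 * 0.01
= 254 / 552
= 0.460 um

0.460


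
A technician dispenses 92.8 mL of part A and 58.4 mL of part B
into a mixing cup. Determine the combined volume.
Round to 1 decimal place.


Combined volume = 92.8 + 58.4
= 151.2 mL

151.2


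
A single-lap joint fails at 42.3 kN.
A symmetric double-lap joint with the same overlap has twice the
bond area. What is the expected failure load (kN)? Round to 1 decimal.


Double-lap load = 2 * 42.3 = 84.6 kN

84.6


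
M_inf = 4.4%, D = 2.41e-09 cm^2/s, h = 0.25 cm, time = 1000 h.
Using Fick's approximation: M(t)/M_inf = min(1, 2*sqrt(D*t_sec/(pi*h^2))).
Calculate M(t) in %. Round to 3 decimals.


t = 3600000 s
ratio = min(1, 2*sqrt(2.41e-09*3600000/(pi*0.0625)))
= 0.420412
M(t) = 4.4 * 0.420412 = 1.850%

1.850


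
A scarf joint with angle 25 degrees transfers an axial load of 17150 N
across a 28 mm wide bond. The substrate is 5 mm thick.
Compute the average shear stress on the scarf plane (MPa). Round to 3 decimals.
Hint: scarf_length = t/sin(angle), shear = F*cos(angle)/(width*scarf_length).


scarf_length = 5 / sin(25 deg) = 11.8310 mm
cos(25 deg) = 0.906308
shear stress = 17150 * 0.906308 / (28 * 11.8310)
= 46.920 MPa

46.920


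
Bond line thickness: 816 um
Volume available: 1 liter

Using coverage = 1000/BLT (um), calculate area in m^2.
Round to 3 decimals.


1 L = 1e6 mm^3, thickness = 816 um = 0.816 mm
Area = 1e6 / 0.816 mm^2 = (1e6 / 0.816) / 1e6 m^2 = 1000 / 816 m^2
= 1.225 m^2

1.225


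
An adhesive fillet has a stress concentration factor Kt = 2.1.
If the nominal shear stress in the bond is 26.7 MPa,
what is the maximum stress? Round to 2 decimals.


Max stress = 26.7 * 2.1 = 56.07 MPa

56.07


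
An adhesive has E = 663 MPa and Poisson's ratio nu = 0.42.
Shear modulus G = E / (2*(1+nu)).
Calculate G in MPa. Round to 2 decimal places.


G = 663 / (2*(1+0.42))
= 663 / 2.84
= 233.45 MPa

233.45


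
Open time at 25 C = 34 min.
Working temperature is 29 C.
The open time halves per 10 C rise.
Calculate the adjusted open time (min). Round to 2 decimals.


factor = 2^((29 - 25) / 10) = 1.3195
ot = 34 / 1.3195 = 25.77 min

25.77


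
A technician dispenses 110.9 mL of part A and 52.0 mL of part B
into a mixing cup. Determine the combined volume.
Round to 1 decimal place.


Combined volume = 110.9 + 52.0
= 162.9 mL

162.9


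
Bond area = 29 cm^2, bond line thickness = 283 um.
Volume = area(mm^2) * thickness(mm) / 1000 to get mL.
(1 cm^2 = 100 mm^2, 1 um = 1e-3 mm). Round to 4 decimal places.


area_mm2 = 29 * 100 = 2900
blt_mm = 283 * 1e-3 = 0.283
vol_mm3 = 2900 * 0.283 = 820.7
vol_mL = 820.7 / 1000 = 0.8207 mL

0.8207


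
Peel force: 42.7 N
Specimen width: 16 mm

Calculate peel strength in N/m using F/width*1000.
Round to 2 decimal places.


Peel strength = 42.7 / 16 * 1000 = 2668.75 N/m

2668.75


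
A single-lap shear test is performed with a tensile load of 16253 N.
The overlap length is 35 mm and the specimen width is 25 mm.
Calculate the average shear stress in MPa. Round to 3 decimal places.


Shear stress = F / (overlap * width)
= 16253 / (35 * 25)
= 16253 / 875
= 18.575 MPa

18.575


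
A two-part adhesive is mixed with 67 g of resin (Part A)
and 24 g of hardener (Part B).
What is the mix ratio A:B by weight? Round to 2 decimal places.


Mix ratio = mass_A / mass_B
= 67 / 24
= 2.79

2.79


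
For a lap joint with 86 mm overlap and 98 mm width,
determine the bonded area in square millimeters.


Area = 86 * 98 = 8428 mm^2

8428


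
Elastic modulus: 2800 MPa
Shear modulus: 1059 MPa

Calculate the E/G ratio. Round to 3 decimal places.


E / G = 2800 / 1059 = 2.644

2.644


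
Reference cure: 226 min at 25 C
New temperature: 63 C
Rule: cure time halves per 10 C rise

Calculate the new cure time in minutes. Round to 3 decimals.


factor = 2^((63-25)/10) = 13.9288
t_new = 226 / 13.9288 = 16.225 min

16.225


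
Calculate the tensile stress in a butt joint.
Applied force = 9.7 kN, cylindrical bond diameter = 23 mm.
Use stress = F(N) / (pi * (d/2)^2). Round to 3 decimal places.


A = pi * 11.5^2 = 415.4756 mm^2
sigma = 9700.0 / 415.4756 = 23.347 MPa

23.347


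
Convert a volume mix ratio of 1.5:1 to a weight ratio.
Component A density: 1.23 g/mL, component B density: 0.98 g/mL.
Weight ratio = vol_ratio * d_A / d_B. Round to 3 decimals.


= 1.5 * 1.23 / 0.98 = 1.883

1.883


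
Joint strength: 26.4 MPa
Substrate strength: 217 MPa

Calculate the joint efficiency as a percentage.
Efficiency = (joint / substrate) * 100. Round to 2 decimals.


Efficiency = (26.4 / 217) * 100 = 12.17%

12.17


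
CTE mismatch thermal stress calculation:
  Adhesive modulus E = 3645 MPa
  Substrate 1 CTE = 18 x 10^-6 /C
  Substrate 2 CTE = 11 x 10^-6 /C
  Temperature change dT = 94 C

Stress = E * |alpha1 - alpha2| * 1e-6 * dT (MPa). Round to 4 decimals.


delta_alpha = |18 - 11| = 7 x 10^-6/C
Stress = 3645 * 7e-6 * 94
= 2.3984 MPa

2.3984


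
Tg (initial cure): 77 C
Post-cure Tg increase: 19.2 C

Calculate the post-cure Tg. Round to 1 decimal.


Post-cure Tg = 77 + 19.2 = 96.2 C

96.2


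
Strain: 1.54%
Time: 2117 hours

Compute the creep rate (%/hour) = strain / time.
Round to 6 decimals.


Creep rate = 1.54 / 2117
= 0.000727 %/h

0.000727


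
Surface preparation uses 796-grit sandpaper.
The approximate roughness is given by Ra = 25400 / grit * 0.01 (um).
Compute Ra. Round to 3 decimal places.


Ra = 25400 / 796 * 0.01
= 254 / 796
= 0.319 um

0.319


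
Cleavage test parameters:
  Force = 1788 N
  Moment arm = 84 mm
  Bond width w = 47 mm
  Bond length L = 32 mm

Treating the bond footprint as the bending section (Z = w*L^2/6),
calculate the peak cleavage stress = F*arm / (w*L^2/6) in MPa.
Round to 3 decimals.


M = 1788 * 84 = 150192 N*mm
Z = 47 * 32^2 / 6 = 48128 / 6 mm^3
sigma = M / Z = 6 * 150192 / 48128 = 901152 / 48128
= 18.724 MPa

18.724


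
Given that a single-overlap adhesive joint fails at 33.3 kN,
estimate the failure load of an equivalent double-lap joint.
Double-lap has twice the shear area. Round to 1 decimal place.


Double-lap factor = 2
Expected load = 33.3 * 2 = 66.6 kN

66.6


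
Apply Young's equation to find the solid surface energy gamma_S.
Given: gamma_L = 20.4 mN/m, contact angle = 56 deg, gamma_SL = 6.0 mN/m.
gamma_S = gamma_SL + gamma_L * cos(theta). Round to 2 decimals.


theta_rad = 56 * pi/180 = 0.977384
gamma_S = 6.0 + 20.4 * cos(0.977384)
= 17.41 mN/m

17.41


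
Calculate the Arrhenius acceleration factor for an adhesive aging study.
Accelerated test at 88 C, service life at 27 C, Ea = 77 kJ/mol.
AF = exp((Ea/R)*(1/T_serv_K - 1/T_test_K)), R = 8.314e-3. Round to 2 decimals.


T_test = 361.15 K, T_serv = 300.15 K
Ea/R = 77 / 0.008314 = 9261.49
AF = exp(9261.49 * (1/300.15 - 1/361.15))
= 183.42

183.42


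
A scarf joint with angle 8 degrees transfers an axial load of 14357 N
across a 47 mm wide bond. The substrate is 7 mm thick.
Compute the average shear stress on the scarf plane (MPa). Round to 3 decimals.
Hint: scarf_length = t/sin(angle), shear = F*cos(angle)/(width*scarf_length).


scarf_length = 7 / sin(8 deg) = 50.2971 mm
cos(8 deg) = 0.990268
shear stress = 14357 * 0.990268 / (47 * 50.2971)
= 6.014 MPa

6.014


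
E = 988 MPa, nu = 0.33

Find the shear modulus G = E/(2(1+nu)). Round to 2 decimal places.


G = 988 / (2 * 1.33)
= 371.43 MPa

371.43


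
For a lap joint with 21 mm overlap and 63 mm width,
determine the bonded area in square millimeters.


Area = 21 * 63 = 1323 mm^2

1323


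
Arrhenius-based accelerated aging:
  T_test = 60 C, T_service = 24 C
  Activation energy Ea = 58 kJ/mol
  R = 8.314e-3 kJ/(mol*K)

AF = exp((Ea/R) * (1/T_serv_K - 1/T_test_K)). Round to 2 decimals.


T_test_K = 333.15, T_serv_K = 297.15
AF = exp((58/8.314e-3) * (1/297.15 - 1/333.15))
= 12.64

12.64


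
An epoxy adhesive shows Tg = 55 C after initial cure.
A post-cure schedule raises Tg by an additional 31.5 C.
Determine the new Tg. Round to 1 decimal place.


New Tg = 55 + 31.5
= 86.5 C

86.5


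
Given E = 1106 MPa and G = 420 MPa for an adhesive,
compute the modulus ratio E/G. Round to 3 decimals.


E/G ratio = 1106 / 420 = 2.633

2.633


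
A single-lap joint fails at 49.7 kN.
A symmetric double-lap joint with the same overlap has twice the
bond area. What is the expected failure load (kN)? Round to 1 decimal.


Double-lap load = 2 * 49.7 = 99.4 kN

99.4


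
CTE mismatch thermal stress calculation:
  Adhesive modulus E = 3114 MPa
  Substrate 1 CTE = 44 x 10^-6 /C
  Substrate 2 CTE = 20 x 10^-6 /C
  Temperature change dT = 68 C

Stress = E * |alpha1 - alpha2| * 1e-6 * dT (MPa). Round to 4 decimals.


delta_alpha = |44 - 20| = 24 x 10^-6/C
Stress = 3114 * 24e-6 * 68
= 5.0820 MPa

5.0820


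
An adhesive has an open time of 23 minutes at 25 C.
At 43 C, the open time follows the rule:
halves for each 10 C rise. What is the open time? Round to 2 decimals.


Factor = 2^((43-25)/10) = 3.4822
Open time = 23 / 3.4822 = 6.61 min

6.61


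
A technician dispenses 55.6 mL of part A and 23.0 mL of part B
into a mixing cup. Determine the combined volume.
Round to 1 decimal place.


Combined volume = 55.6 + 23.0
= 78.6 mL

78.6


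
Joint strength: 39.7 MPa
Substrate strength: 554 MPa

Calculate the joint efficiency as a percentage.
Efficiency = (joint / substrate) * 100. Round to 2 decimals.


Efficiency = (39.7 / 554) * 100 = 7.17%

7.17


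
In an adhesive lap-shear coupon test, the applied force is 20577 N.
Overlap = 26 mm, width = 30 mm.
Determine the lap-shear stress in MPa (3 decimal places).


stress = F / (overlap * width)
= 20577 / (26 * 30)
= 26.381 MPa

26.381


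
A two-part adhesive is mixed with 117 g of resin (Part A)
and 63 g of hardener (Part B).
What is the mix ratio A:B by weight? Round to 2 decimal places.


Mix ratio = mass_A / mass_B
= 117 / 63
= 1.86

1.86


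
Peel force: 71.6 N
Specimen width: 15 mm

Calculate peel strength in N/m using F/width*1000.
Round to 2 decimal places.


Peel strength = 71.6 / 15 * 1000 = 4773.33 N/m

4773.33


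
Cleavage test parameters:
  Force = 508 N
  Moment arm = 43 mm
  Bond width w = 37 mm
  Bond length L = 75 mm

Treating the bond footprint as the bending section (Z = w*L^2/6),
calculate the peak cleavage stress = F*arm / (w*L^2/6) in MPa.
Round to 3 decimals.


M = 508 * 43 = 21844 N*mm
Z = 37 * 75^2 / 6 = 208125 / 6 mm^3
sigma = M / Z = 6 * 21844 / 208125 = 131064 / 208125
= 0.630 MPa

0.630


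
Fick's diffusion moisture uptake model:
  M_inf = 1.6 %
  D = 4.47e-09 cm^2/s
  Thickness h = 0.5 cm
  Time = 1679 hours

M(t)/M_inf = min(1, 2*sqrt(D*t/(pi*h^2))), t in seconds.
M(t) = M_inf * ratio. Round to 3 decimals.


t_sec = 1679 * 3600 = 6044400
ratio = 2*sqrt(4.47e-09*6044400/(pi*0.5^2))
= min(1, 0.370950)
= 0.370950
M(t) = 1.6 * 0.370950 = 0.594 %

0.594


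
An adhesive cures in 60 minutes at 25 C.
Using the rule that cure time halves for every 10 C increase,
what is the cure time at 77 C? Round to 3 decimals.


Factor = 2^((77 - 25) / 10) = 36.7583
Cure time = 60 / 36.7583
= 1.632 minutes

1.632


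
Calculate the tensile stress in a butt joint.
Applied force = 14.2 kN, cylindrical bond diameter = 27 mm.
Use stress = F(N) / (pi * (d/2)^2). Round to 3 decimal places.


A = pi * 13.5^2 = 572.5553 mm^2
sigma = 14200.0 / 572.5553 = 24.801 MPa

24.801


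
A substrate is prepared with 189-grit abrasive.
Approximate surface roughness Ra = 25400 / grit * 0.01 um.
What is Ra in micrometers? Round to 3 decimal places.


Ra = 25400 / 189 * 0.01 = 1.344 um

1.344


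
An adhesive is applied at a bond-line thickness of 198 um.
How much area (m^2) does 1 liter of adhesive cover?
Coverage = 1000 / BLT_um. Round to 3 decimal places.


Coverage = 1000 / 198 = 5.051 m^2

5.051


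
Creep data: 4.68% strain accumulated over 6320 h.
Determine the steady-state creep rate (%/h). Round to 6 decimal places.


Rate = 4.68 / 6320 = 0.000741 %/h

0.000741


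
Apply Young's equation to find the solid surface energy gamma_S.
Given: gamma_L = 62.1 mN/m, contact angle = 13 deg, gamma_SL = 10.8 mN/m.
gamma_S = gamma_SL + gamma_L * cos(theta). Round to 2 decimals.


theta_rad = 13 * pi/180 = 0.226893
gamma_S = 10.8 + 62.1 * cos(0.226893)
= 71.31 mN/m

71.31


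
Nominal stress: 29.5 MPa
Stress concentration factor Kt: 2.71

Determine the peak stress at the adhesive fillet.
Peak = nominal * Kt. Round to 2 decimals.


Peak stress = 29.5 * 2.71
= 79.95 MPa

79.95


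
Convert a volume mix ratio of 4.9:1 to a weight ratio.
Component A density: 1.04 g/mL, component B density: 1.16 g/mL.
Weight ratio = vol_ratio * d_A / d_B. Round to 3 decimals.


= 4.9 * 1.04 / 1.16 = 4.393

4.393


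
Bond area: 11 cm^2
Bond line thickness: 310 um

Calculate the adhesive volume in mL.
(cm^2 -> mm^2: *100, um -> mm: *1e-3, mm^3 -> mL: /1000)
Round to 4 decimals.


V = 11*100 * 310*1e-3 / 1000
= 0.3410 mL

0.3410


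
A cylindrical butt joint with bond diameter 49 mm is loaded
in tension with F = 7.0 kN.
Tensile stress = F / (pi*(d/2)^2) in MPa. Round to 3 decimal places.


Area = pi * (49/2)^2 = 1885.7410 mm^2
Stress = 7.0*1000 / 1885.7410
= 3.712 MPa

3.712


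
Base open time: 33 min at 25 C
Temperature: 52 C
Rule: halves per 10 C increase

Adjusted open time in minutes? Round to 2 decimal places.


Acceleration = 2^((52-25)/10) = 6.4980
Open time = 33 / 6.4980 = 5.08 min

5.08


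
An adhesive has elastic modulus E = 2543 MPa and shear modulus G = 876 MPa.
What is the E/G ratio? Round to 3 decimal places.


E/G = 2543 / 876 = 2.903

2.903


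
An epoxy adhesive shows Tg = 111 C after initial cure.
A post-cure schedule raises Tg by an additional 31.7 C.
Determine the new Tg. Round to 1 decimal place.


New Tg = 111 + 31.7
= 142.7 C

142.7


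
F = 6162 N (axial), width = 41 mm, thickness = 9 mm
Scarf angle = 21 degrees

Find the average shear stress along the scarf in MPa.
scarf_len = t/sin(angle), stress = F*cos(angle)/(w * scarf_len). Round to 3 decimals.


scarf_len = 9/sin(21 deg) = 25.1139
cos(21 deg) = 0.933580
stress = 6162*0.933580/(41*25.1139) = 5.587 MPa

5.587


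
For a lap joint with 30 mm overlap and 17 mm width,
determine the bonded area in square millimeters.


Area = 30 * 17 = 510 mm^2

510


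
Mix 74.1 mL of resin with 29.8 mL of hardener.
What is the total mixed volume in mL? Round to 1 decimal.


Total = 74.1 + 29.8 = 103.9 mL

103.9


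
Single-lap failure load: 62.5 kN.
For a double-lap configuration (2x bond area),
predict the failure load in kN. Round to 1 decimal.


Failure load = 62.5 * 2 = 125.0 kN

125.0


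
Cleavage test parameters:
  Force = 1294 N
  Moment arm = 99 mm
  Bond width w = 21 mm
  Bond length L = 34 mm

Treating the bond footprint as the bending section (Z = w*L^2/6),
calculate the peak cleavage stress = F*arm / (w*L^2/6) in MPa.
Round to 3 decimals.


M = 1294 * 99 = 128106 N*mm
Z = 21 * 34^2 / 6 = 24276 / 6 mm^3
sigma = M / Z = 6 * 128106 / 24276 = 768636 / 24276
= 31.662 MPa

31.662


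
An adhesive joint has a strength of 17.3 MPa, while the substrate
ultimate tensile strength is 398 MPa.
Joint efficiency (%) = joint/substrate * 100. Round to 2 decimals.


Efficiency = 17.3 / 398 * 100
= 4.35%

4.35


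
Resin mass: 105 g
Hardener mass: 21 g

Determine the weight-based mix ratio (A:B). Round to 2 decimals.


Ratio = 105 / 21 = 5.00

5.00


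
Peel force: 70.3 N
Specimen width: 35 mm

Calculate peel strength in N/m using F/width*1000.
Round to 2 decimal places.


Peel strength = 70.3 / 35 * 1000 = 2008.57 N/m

2008.57


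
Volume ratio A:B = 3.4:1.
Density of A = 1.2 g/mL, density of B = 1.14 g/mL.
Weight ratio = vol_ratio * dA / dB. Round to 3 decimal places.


Wt ratio = 3.4 * 1.2 / 1.14
= 3.579

3.579


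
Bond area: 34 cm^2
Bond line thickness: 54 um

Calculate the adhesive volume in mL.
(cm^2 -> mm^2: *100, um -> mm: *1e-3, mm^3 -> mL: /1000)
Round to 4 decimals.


V = 34*100 * 54*1e-3 / 1000
= 0.1836 mL

0.1836


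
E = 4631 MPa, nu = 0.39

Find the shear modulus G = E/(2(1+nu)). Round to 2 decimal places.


G = 4631 / (2 * 1.39)
= 1665.83 MPa

1665.83


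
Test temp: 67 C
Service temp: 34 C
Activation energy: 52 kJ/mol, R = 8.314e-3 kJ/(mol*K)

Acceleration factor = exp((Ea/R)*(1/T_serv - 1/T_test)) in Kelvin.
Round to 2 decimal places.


AF = exp((52/0.008314)*(1/307.15 - 1/340.15))
= 7.21

7.21


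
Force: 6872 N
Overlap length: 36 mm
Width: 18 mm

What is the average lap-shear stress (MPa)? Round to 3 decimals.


Average shear stress = F / (overlap * width)
= 6872 / (36 * 18)
= 10.605 MPa

10.605


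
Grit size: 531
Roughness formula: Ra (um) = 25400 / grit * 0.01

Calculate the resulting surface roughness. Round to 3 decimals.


Ra = 25400 / 531 * 0.01
= 0.478 um

0.478


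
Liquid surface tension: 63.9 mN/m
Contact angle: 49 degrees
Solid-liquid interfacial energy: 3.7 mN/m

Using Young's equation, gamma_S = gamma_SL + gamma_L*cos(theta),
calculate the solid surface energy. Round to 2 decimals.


gamma_S = 3.7 + 63.9 * cos(49)
= 45.62 mN/m

45.62


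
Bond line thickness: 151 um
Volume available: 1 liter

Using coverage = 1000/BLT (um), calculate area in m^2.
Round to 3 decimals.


1 L = 1e6 mm^3, thickness = 151 um = 0.151 mm
Area = 1e6 / 0.151 mm^2 = (1e6 / 0.151) / 1e6 m^2 = 1000 / 151 m^2
= 6.623 m^2

6.623


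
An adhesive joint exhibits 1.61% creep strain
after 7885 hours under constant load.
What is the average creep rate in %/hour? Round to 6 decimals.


Creep rate = strain / time
= 1.61 / 7885
= 0.000204 %/h

0.000204


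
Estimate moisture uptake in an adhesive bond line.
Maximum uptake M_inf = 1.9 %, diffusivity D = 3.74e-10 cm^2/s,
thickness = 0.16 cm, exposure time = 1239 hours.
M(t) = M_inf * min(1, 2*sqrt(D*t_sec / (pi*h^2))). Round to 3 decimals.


Convert time: 1239 h = 4460400 s
ratio = min(1, 2*sqrt(3.74e-10*4460400/(pi*0.16^2)))
= 0.288043
M(t) = 1.9 * 0.288043 = 0.547%

0.547


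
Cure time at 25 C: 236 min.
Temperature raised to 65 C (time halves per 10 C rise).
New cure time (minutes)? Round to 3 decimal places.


Acceleration factor = 2^(40/10) = 16.0000
New time = 236 / 16.0000 = 14.750 min

14.750


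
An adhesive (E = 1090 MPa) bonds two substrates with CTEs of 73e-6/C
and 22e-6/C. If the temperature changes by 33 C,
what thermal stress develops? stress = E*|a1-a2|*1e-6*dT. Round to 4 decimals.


Stress = 1090 * |73 - 22| * 1e-6 * 33
= 1.8345 MPa

1.8345


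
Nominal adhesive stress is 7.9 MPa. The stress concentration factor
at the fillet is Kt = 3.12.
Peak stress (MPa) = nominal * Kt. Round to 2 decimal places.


Peak = 7.9 * 3.12 = 24.65 MPa

24.65


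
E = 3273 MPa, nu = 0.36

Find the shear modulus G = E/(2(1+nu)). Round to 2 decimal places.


G = 3273 / (2 * 1.36)
= 1203.31 MPa

1203.31


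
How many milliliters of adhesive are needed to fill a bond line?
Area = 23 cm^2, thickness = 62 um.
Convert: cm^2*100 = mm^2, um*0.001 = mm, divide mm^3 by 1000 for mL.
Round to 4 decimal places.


= (23 * 100) * (62 * 0.001) / 1000
= 0.1426 mL

0.1426


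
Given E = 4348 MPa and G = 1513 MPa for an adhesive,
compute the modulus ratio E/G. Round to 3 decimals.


E/G ratio = 4348 / 1513 = 2.874

2.874


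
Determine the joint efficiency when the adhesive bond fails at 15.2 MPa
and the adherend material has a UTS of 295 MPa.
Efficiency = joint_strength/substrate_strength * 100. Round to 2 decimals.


Joint efficiency = 15.2 / 295 * 100
= 5.15%

5.15


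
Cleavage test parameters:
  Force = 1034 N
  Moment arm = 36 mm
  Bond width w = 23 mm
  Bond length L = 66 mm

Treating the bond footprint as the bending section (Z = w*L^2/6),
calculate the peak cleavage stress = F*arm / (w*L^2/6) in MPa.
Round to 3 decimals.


M = 1034 * 36 = 37224 N*mm
Z = 23 * 66^2 / 6 = 100188 / 6 mm^3
sigma = M / Z = 6 * 37224 / 100188 = 223344 / 100188
= 2.229 MPa

2.229


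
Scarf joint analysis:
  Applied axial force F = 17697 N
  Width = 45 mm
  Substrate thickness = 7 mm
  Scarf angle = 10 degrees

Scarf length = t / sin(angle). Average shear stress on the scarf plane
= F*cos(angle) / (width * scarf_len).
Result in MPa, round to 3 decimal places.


Scarf length = 7 / sin(10 deg) = 40.3114 mm
cos(10 deg) = 0.984808
Shear = 17697 * 0.984808 / (45 * 40.3114)
= 9.608 MPa

9.608


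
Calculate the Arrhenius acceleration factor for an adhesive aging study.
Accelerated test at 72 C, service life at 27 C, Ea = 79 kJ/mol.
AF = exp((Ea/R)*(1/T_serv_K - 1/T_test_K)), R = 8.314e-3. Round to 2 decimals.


T_test = 345.15 K, T_serv = 300.15 K
Ea/R = 79 / 0.008314 = 9502.04
AF = exp(9502.04 * (1/300.15 - 1/345.15))
= 62.02

62.02


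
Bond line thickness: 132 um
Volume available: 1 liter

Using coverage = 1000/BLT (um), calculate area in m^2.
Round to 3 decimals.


1 L = 1e6 mm^3, thickness = 132 um = 0.132 mm
Area = 1e6 / 0.132 mm^2 = (1e6 / 0.132) / 1e6 m^2 = 1000 / 132 m^2
= 7.576 m^2

7.576


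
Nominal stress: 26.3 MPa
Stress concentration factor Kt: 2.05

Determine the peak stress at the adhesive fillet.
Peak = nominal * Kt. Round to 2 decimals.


Peak stress = 26.3 * 2.05
= 53.92 MPa

53.92


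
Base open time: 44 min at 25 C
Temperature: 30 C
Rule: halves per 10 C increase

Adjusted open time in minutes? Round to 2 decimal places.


Acceleration = 2^((30-25)/10) = 1.4142
Open time = 44 / 1.4142 = 31.11 min

31.11


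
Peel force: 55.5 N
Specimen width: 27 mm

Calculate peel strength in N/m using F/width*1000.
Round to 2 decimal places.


Peel strength = 55.5 / 27 * 1000 = 2055.56 N/m

2055.56


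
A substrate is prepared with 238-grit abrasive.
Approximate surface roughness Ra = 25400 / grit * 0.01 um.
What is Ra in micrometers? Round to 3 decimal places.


Ra = 25400 / 238 * 0.01 = 1.067 um

1.067


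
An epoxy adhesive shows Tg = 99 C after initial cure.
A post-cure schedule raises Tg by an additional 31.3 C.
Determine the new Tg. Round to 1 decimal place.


New Tg = 99 + 31.3
= 130.3 C

130.3


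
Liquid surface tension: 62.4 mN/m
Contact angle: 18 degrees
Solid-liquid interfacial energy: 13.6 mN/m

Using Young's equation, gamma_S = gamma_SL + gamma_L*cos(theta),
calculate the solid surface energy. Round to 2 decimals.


gamma_S = 13.6 + 62.4 * cos(18)
= 72.95 mN/m

72.95


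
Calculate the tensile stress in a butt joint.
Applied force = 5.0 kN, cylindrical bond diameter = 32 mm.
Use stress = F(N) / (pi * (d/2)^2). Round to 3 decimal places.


A = pi * 16.0^2 = 804.2477 mm^2
sigma = 5000.0 / 804.2477 = 6.217 MPa

6.217


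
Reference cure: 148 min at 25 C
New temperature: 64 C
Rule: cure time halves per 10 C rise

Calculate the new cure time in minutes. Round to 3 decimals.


factor = 2^((64-25)/10) = 14.9285
t_new = 148 / 14.9285 = 9.914 min

9.914


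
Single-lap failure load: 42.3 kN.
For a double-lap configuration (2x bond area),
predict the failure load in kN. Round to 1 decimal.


Failure load = 42.3 * 2 = 84.6 kN

84.6


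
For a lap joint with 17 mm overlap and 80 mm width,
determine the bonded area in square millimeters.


Area = 17 * 80 = 1360 mm^2

1360


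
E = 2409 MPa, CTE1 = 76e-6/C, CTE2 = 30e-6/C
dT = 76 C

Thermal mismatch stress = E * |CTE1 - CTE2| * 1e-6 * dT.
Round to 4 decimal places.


= 2409 * 46e-6 * 76
= 8.4219 MPa

8.4219


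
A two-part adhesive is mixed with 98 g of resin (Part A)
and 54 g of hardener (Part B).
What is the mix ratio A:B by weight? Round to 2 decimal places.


Mix ratio = mass_A / mass_B
= 98 / 54
= 1.81

1.81


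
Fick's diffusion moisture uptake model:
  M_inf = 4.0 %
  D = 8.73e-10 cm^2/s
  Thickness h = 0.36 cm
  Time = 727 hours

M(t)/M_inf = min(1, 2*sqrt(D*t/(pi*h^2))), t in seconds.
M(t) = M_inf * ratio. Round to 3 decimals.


t_sec = 727 * 3600 = 2617200
ratio = 2*sqrt(8.73e-10*2617200/(pi*0.36^2))
= min(1, 0.149823)
= 0.149823
M(t) = 4.0 * 0.149823 = 0.599 %

0.599


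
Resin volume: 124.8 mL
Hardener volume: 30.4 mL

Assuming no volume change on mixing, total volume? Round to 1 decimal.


V_total = 124.8 + 30.4 = 155.2 mL

155.2


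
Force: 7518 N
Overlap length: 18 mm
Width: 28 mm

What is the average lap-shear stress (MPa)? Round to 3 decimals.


Average shear stress = F / (overlap * width)
= 7518 / (18 * 28)
= 14.917 MPa

14.917


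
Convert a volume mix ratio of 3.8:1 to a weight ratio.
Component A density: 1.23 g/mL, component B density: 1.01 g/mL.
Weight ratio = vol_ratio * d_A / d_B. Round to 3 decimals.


= 3.8 * 1.23 / 1.01 = 4.628

4.628


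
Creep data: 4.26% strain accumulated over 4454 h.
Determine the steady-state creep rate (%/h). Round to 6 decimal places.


Rate = 4.26 / 4454 = 0.000956 %/h

0.000956


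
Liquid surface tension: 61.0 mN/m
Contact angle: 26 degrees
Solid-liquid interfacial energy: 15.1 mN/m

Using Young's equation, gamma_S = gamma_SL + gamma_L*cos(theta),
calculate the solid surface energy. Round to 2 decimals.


gamma_S = 15.1 + 61.0 * cos(26)
= 69.93 mN/m

69.93


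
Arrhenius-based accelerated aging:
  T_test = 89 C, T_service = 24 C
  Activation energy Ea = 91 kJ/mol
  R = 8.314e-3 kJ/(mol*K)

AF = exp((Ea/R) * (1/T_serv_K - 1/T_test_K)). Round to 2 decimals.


T_test_K = 362.15, T_serv_K = 297.15
AF = exp((91/8.314e-3) * (1/297.15 - 1/362.15))
= 743.38

743.38


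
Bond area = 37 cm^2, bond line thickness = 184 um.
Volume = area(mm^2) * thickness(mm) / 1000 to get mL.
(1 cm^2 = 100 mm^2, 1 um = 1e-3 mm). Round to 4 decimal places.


area_mm2 = 37 * 100 = 3700
blt_mm = 184 * 1e-3 = 0.184
vol_mm3 = 3700 * 0.184 = 680.8
vol_mL = 680.8 / 1000 = 0.6808 mL

0.6808


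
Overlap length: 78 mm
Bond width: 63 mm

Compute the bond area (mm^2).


Bond area = 78 * 63 = 4914 mm^2

4914
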